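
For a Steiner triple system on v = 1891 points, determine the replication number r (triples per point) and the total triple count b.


An STS(v) is a 2-(v, 3, 1) BIBD: block size k = 3, λ = 1.
Replication: r(k − 1) = λ(v − 1) ⇒ r·2 = 1891 − 1 = 1890 ⇒ r = 945.
Block count: bk = vr ⇒ b·3 = 1891·945 = 1786995 ⇒ b = 595665.

r = 945, b = 595665.


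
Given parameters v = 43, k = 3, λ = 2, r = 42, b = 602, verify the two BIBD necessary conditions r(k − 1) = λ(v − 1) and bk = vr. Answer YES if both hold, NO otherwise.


Condition (i): r(k − 1) = 42·2 = 84; λ(v − 1) = 2·42 = 84. Match? YES.
Condition (ii): bk = 602·3 = 1806; vr = 43·42 = 1806. Match? YES.
Both conditions hold? YES.

YES


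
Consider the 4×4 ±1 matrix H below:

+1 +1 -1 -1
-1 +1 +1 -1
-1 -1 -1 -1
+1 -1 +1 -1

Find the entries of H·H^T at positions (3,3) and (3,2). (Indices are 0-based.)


Row 2 of H: [-1, -1, -1, -1].
Row 3 of H: [1, -1, 1, -1].
(H·H^T)[3][3] = Σ_j H[3][j]·H[3][j] = (1)² + (-1)² + (1)² + (-1)² = 1 + 1 + 1 + 1 = 4.
(H·H^T)[3][2] = Σ_j H[3][j]·H[2][j] = (1)·(-1) + (-1)·(-1) + (1)·(-1) + (-1)·(-1) = -1 + 1 + -1 + 1 = 0.
So rows 3 and 2 are orthogonal; the diagonal entry equals n = 4.

(3,3) entry = 4; (3,2) entry = 0.


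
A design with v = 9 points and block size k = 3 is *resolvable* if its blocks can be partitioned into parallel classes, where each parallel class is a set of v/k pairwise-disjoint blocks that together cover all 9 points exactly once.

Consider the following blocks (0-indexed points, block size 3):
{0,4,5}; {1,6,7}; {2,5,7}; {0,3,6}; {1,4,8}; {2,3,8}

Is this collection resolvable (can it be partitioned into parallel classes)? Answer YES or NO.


v = 9, block size k = 3, number of blocks = 6.
For resolvability, blocks must partition into parallel classes of size v/k = 3.
Total blocks must therefore be a multiple of 3: 6 = 3·2 + 0 ⇒ divisible ✓.
Greedy packing gives 2 candidate class(es). Each should be a full parallel class (size 3, covers all 9 points).
  Class 1 (3 blocks): {0,4,5}; {1,6,7}; {2,3,8}. Points covered: [0, 1, 2, 3, 4, 5, 6, 7, 8].
  Class 2 (3 blocks): {2,5,7}; {0,3,6}; {1,4,8}. Points covered: [0, 1, 2, 3, 4, 5, 6, 7, 8].
All classes full (size 3)? YES. All classes cover every point? YES.
Resolvable? YES.

YES


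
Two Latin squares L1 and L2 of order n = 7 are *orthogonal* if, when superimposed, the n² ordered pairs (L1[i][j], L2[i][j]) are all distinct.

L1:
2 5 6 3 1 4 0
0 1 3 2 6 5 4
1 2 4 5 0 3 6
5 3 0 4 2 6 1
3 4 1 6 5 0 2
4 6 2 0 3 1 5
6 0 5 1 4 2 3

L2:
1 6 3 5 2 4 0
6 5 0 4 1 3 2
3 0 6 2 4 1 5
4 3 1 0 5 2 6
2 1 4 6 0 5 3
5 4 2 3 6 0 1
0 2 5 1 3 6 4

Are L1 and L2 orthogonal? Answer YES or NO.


Form the n² = 49 superimposed pairs (L1[i][j], L2[i][j]), row by row (rows and columns indexed from 0):
row 0: (2,1) (5,6) (6,3) (3,5) (1,2) (4,4) (0,0)
row 1: (0,6) (1,5) (3,0) (2,4) (6,1) (5,3) (4,2)
row 2: (1,3) (2,0) (4,6) (5,2) (0,4) (3,1) (6,5)
row 3: (5,4) (3,3) (0,1) (4,0) (2,5) (6,2) (1,6)
row 4: (3,2) (4,1) (1,4) (6,6) (5,0) (0,5) (2,3)
row 5: (4,5) (6,4) (2,2) (0,3) (3,6) (1,0) (5,1)
row 6: (6,0) (0,2) (5,5) (1,1) (4,3) (2,6) (3,4)
Orthogonality requires all 49 pairs distinct.
Check by first coordinate: for each symbol s of L1, list the L2 entries in the n cells where L1 = s; they must all differ.
  L1 = 0: L2 entries (in reading order) 0, 6, 4, 1, 5, 3, 2 — all 7 distinct ✓
  L1 = 1: L2 entries (in reading order) 2, 5, 3, 6, 4, 0, 1 — all 7 distinct ✓
  L1 = 2: L2 entries (in reading order) 1, 4, 0, 5, 3, 2, 6 — all 7 distinct ✓
  L1 = 3: L2 entries (in reading order) 5, 0, 1, 3, 2, 6, 4 — all 7 distinct ✓
  L1 = 4: L2 entries (in reading order) 4, 2, 6, 0, 1, 5, 3 — all 7 distinct ✓
  L1 = 5: L2 entries (in reading order) 6, 3, 2, 4, 0, 1, 5 — all 7 distinct ✓
  L1 = 6: L2 entries (in reading order) 3, 1, 5, 2, 6, 4, 0 — all 7 distinct ✓
Every symbol of L1 meets every symbol of L2 exactly once, so all 49 pairs are distinct (49 of 49).
Conclusion: YES.

YES


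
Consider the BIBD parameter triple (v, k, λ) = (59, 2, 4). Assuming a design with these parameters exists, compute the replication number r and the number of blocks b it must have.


Any 2-(v, k, λ) BIBD satisfies two necessary conditions:
  (i)  Each point sits in r blocks, and counting incidences through any fixed point gives r(k − 1) = λ(v − 1), so r = λ(v − 1)/(k − 1).
  (ii) Total incidences bk = vr, so b = vr/k.
Step 1: r = λ(v − 1)/(k − 1) = 4·(59 − 1)/(2 − 1) = 4·58/1 = 232/1 = 232.
Step 2: b = vr/k = 59·232/2 = 13688/2 = 6844.
Check integrality: r = 232 ∈ Z ✓, b = 6844 ∈ Z ✓.
(These identities are necessary conditions: they determine r and b for any design with these parameters, but do not by themselves prove that one exists.)

r = 232, b = 6844.


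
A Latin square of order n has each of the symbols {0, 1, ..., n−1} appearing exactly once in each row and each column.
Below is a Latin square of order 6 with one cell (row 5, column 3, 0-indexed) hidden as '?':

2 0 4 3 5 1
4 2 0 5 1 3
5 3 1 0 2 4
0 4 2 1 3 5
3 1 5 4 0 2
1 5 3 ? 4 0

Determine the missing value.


Row 5 contains symbols [0, 1, 3, 4, 5] — missing [2].
Column 3 contains symbols [0, 1, 3, 4, 5] — missing [2].
The missing symbol must appear in both missing sets; intersection = [2].
Therefore the hidden value is 2.

Missing value = 2.


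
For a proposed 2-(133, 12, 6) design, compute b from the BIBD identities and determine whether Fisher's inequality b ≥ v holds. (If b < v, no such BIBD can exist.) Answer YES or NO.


b = λv(v − 1)/(k(k − 1)) = 6·133·132/(12·11) = 105336/132 = 798.
Compare with v = 133: b ≥ v, so Fisher's inequality holds.

YES


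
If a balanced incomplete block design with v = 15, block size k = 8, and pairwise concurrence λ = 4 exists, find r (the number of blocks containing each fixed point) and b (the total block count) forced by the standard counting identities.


Any 2-(v, k, λ) BIBD satisfies two necessary conditions:
  (i)  Each point sits in r blocks, and counting incidences through any fixed point gives r(k − 1) = λ(v − 1), so r = λ(v − 1)/(k − 1).
  (ii) Total incidences bk = vr, so b = vr/k.
Step 1: r = λ(v − 1)/(k − 1) = 4·(15 − 1)/(8 − 1) = 4·14/7 = 56/7 = 8.
Step 2: b = vr/k = 15·8/8 = 120/8 = 15.
Check integrality: r = 8 ∈ Z ✓, b = 15 ∈ Z ✓.
(These identities are necessary conditions: they determine r and b for any design with these parameters, but do not by themselves prove that one exists.)

r = 8, b = 15.


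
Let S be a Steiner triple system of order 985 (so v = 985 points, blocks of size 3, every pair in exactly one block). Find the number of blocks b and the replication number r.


An STS(v) is a 2-(v, 3, 1) BIBD: block size k = 3, λ = 1.
Replication: r(k − 1) = λ(v − 1) ⇒ r·2 = 985 − 1 = 984 ⇒ r = 492.
Block count: bk = vr ⇒ b·3 = 985·492 = 484620 ⇒ b = 161540.
(Check via b = v(v − 1)/6 = 985·984/6 = 969240/6 = 161540.)

r = 492, b = 161540.


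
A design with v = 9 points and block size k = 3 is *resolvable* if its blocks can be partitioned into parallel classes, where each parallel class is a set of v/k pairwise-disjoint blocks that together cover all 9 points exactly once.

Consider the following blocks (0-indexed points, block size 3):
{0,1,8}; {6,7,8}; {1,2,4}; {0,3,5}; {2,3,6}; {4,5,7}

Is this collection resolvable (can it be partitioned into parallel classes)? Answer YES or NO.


v = 9, block size k = 3, number of blocks = 6.
For resolvability, blocks must partition into parallel classes of size v/k = 3.
Total blocks must therefore be a multiple of 3: 6 = 3·2 + 0 ⇒ divisible ✓.
Greedy packing gives 2 candidate class(es). Each should be a full parallel class (size 3, covers all 9 points).
  Class 1 (3 blocks): {0,1,8}; {2,3,6}; {4,5,7}. Points covered: [0, 1, 2, 3, 4, 5, 6, 7, 8].
  Class 2 (3 blocks): {6,7,8}; {1,2,4}; {0,3,5}. Points covered: [0, 1, 2, 3, 4, 5, 6, 7, 8].
All classes full (size 3)? YES. All classes cover every point? YES.
Resolvable? YES.

YES


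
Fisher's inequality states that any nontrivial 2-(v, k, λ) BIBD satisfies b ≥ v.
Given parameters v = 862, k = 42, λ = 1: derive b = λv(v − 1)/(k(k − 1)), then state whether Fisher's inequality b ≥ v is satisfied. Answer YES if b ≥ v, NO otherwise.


b = λv(v − 1)/(k(k − 1)) = 1·862·861/(42·41) = 742182/1722 = 431.
Compare with v = 862: b < v, so Fisher's inequality fails.

NO


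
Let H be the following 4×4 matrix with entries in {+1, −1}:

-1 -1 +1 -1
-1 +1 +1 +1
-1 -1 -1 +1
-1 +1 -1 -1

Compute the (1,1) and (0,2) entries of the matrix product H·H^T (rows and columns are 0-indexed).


Row 0 of H: [-1, -1, 1, -1].
Row 1 of H: [-1, 1, 1, 1].
Row 2 of H: [-1, -1, -1, 1].
(H·H^T)[1][1] = Σ_j H[1][j]·H[1][j] = (-1)² + (1)² + (1)² + (1)² = 1 + 1 + 1 + 1 = 4.
(H·H^T)[0][2] = Σ_j H[0][j]·H[2][j] = (-1)·(-1) + (-1)·(-1) + (1)·(-1) + (-1)·(1) = 1 + 1 + -1 + -1 = 0.
So rows 0 and 2 are orthogonal; the diagonal entry equals n = 4.

(1,1) entry = 4; (0,2) entry = 0.


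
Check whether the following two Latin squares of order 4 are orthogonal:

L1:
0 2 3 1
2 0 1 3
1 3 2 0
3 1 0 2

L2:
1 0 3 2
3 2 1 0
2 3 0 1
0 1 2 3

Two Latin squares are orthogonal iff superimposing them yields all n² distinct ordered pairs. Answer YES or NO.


Form the n² = 16 superimposed pairs (L1[i][j], L2[i][j]), row by row (rows and columns indexed from 0):
row 0: (0,1) (2,0) (3,3) (1,2)
row 1: (2,3) (0,2) (1,1) (3,0)
row 2: (1,2) (3,3) (2,0) (0,1)
row 3: (3,0) (1,1) (0,2) (2,3)
Orthogonality requires all 16 pairs distinct.
But the pair (1,2) repeats: cell (0,3) has L1 = 1, L2 = 2, and cell (2,0) has L1 = 1, L2 = 2.
A repeated pair means some other pair never occurs (only 8 distinct pairs out of 16), so the squares are not orthogonal.
Conclusion: NO.

NO


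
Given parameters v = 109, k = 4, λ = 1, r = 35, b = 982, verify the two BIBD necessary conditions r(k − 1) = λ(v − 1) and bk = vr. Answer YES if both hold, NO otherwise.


Condition (i): r(k − 1) = 35·3 = 105; λ(v − 1) = 1·108 = 108. Match? NO.
Condition (ii): bk = 982·4 = 3928; vr = 109·35 = 3815. Match? NO.
Both conditions hold? NO.

NO


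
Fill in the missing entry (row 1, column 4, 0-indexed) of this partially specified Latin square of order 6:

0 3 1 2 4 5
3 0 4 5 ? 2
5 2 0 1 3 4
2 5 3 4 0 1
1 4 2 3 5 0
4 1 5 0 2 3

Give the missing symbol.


Row 1 contains symbols [0, 2, 3, 4, 5] — missing [1].
Column 4 contains symbols [0, 2, 3, 4, 5] — missing [1].
The missing symbol must appear in both missing sets; intersection = [1].
Therefore the hidden value is 1.

Missing value = 1.


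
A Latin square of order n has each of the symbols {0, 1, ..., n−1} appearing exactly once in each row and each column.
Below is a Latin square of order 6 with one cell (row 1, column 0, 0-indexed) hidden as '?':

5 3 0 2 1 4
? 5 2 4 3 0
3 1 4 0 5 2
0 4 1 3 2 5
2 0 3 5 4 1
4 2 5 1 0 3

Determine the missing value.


Row 1 contains symbols [0, 2, 3, 4, 5] — missing [1].
Column 0 contains symbols [0, 2, 3, 4, 5] — missing [1].
The missing symbol must appear in both missing sets; intersection = [1].
Therefore the hidden value is 1.

Missing value = 1.


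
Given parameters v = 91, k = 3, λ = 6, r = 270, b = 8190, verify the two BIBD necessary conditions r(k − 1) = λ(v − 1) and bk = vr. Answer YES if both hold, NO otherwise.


Condition (i): r(k − 1) = 270·2 = 540; λ(v − 1) = 6·90 = 540. Match? YES.
Condition (ii): bk = 8190·3 = 24570; vr = 91·270 = 24570. Match? YES.
Both conditions hold? YES.

YES


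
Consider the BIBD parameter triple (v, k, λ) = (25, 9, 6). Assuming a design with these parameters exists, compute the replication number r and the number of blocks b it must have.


Any 2-(v, k, λ) BIBD satisfies two necessary conditions:
  (i)  Each point sits in r blocks, and counting incidences through any fixed point gives r(k − 1) = λ(v − 1), so r = λ(v − 1)/(k − 1).
  (ii) Total incidences bk = vr, so b = vr/k.
Step 1: r = λ(v − 1)/(k − 1) = 6·(25 − 1)/(9 − 1) = 6·24/8 = 144/8 = 18.
Step 2: b = vr/k = 25·18/9 = 450/9 = 50.
Check integrality: r = 18 ∈ Z ✓, b = 50 ∈ Z ✓.
(These identities are necessary conditions: they determine r and b for any design with these parameters, but do not by themselves prove that one exists.)

r = 18, b = 50.


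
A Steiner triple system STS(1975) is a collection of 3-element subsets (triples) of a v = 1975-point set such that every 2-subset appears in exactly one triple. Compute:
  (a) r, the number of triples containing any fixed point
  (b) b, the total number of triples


An STS(v) is a 2-(v, 3, 1) BIBD: block size k = 3, λ = 1.
Replication: r(k − 1) = λ(v − 1) ⇒ r·2 = 1975 − 1 = 1974 ⇒ r = 987.
Block count: b = v(v − 1)/6 = 1975·1974/6 = 3898650/6 = 649775.

r = 987, b = 649775.


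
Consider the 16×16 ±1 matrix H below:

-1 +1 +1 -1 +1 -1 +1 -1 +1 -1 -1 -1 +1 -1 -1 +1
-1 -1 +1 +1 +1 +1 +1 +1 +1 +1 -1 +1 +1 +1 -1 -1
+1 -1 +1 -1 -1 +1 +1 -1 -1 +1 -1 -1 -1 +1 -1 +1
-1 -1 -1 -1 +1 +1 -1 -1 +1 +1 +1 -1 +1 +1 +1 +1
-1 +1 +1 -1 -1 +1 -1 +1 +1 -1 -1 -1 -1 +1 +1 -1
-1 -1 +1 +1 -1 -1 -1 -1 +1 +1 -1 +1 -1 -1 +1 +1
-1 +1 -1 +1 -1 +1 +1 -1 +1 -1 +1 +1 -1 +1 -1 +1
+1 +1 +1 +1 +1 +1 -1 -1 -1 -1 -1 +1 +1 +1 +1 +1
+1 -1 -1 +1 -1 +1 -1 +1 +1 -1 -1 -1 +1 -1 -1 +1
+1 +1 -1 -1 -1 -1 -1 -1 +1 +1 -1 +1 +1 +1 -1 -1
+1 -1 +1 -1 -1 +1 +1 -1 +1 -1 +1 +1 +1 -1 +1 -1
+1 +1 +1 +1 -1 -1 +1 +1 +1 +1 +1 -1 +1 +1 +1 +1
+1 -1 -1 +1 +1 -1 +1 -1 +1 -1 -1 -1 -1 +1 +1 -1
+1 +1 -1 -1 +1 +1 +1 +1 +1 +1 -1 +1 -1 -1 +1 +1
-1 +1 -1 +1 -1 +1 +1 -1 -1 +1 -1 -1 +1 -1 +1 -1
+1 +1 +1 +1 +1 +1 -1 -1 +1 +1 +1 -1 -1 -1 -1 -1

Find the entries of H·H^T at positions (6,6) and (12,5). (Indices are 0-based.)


Row 5 of H: [-1, -1, 1, 1, -1, -1, -1, -1, 1, 1, -1, 1, -1, -1, 1, 1].
Row 6 of H: [-1, 1, -1, 1, -1, 1, 1, -1, 1, -1, 1, 1, -1, 1, -1, 1].
Row 12 of H: [1, -1, -1, 1, 1, -1, 1, -1, 1, -1, -1, -1, -1, 1, 1, -1].
(H·H^T)[6][6] = Σ_j H[6][j]·H[6][j] = (-1)² + (1)² + (-1)² + (1)² + (-1)² + (1)² + (1)² + (-1)² + (1)² + (-1)² + (1)² + (1)² + (-1)² + (1)² + (-1)² + (1)² = 1 + 1 + 1 + 1 + 1 + 1 + 1 + 1 + 1 + 1 + 1 + 1 + 1 + 1 + 1 + 1 = 16.
(H·H^T)[12][5] = Σ_j H[12][j]·H[5][j] = (1)·(-1) + (-1)·(-1) + (-1)·(1) + (1)·(1) + (1)·(-1) + (-1)·(-1) + (1)·(-1) + (-1)·(-1) + (1)·(1) + (-1)·(1) + (-1)·(-1) + (-1)·(1) + (-1)·(-1) + (1)·(-1) + (1)·(1) + (-1)·(1) = -1 + 1 + -1 + 1 + -1 + 1 + -1 + 1 + 1 + -1 + 1 + -1 + 1 + -1 + 1 + -1 = 0.
So rows 12 and 5 are orthogonal; the diagonal entry equals n = 16.

(6,6) entry = 16; (12,5) entry = 0.


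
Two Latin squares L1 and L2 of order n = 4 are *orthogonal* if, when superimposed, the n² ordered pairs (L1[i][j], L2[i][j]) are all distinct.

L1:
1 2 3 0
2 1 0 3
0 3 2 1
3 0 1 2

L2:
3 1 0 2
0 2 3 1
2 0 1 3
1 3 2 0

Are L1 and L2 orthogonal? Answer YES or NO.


Form the n² = 16 superimposed pairs (L1[i][j], L2[i][j]), row by row (rows and columns indexed from 0):
row 0: (1,3) (2,1) (3,0) (0,2)
row 1: (2,0) (1,2) (0,3) (3,1)
row 2: (0,2) (3,0) (2,1) (1,3)
row 3: (3,1) (0,3) (1,2) (2,0)
Orthogonality requires all 16 pairs distinct.
But the pair (0,2) repeats: cell (0,3) has L1 = 0, L2 = 2, and cell (2,0) has L1 = 0, L2 = 2.
A repeated pair means some other pair never occurs (only 8 distinct pairs out of 16), so the squares are not orthogonal.
Conclusion: NO.

NO


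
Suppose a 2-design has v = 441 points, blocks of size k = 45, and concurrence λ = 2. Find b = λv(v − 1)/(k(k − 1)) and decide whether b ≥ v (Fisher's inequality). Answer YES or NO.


b = λv(v − 1)/(k(k − 1)) = 2·441·440/(45·44) = 388080/1980 = 196.
Compare with v = 441: b < v, so Fisher's inequality fails.

NO


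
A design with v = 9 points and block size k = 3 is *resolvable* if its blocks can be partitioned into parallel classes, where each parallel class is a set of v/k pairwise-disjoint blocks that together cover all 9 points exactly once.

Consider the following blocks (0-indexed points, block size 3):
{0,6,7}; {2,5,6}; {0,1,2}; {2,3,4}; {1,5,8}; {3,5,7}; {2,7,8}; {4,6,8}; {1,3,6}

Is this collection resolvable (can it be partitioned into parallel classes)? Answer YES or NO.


v = 9, block size k = 3, number of blocks = 9.
For resolvability, blocks must partition into parallel classes of size v/k = 3.
Total blocks must therefore be a multiple of 3: 9 = 3·3 + 0 ⇒ divisible ✓.
Consider block {2,5,6}. It intersects every other block in the collection, so no parallel class of size 3 can contain it.
Since every block must belong to some parallel class in a resolution, the collection cannot be partitioned into parallel classes.
Resolvable? NO.

NO


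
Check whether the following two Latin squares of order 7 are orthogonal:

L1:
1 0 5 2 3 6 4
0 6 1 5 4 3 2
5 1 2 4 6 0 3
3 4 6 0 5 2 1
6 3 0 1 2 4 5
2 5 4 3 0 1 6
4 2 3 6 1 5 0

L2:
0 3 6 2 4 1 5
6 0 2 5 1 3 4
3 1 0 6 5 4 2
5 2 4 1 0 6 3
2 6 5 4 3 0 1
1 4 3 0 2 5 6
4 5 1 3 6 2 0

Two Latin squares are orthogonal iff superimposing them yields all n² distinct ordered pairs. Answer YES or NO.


Form the n² = 49 superimposed pairs (L1[i][j], L2[i][j]), row by row (rows and columns indexed from 0):
row 0: (1,0) (0,3) (5,6) (2,2) (3,4) (6,1) (4,5)
row 1: (0,6) (6,0) (1,2) (5,5) (4,1) (3,3) (2,4)
row 2: (5,3) (1,1) (2,0) (4,6) (6,5) (0,4) (3,2)
row 3: (3,5) (4,2) (6,4) (0,1) (5,0) (2,6) (1,3)
row 4: (6,2) (3,6) (0,5) (1,4) (2,3) (4,0) (5,1)
row 5: (2,1) (5,4) (4,3) (3,0) (0,2) (1,5) (6,6)
row 6: (4,4) (2,5) (3,1) (6,3) (1,6) (5,2) (0,0)
Orthogonality requires all 49 pairs distinct.
Check by first coordinate: for each symbol s of L1, list the L2 entries in the n cells where L1 = s; they must all differ.
  L1 = 0: L2 entries (in reading order) 3, 6, 4, 1, 5, 2, 0 — all 7 distinct ✓
  L1 = 1: L2 entries (in reading order) 0, 2, 1, 3, 4, 5, 6 — all 7 distinct ✓
  L1 = 2: L2 entries (in reading order) 2, 4, 0, 6, 3, 1, 5 — all 7 distinct ✓
  L1 = 3: L2 entries (in reading order) 4, 3, 2, 5, 6, 0, 1 — all 7 distinct ✓
  L1 = 4: L2 entries (in reading order) 5, 1, 6, 2, 0, 3, 4 — all 7 distinct ✓
  L1 = 5: L2 entries (in reading order) 6, 5, 3, 0, 1, 4, 2 — all 7 distinct ✓
  L1 = 6: L2 entries (in reading order) 1, 0, 5, 4, 2, 6, 3 — all 7 distinct ✓
Every symbol of L1 meets every symbol of L2 exactly once, so all 49 pairs are distinct (49 of 49).
Conclusion: YES.

YES


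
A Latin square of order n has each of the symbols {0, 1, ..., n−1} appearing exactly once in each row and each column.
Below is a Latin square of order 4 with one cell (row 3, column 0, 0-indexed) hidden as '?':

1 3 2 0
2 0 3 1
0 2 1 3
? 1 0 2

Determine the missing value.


Row 3 contains symbols [0, 1, 2] — missing [3].
Column 0 contains symbols [0, 1, 2] — missing [3].
The missing symbol must appear in both missing sets; intersection = [3].
Therefore the hidden value is 3.

Missing value = 3.


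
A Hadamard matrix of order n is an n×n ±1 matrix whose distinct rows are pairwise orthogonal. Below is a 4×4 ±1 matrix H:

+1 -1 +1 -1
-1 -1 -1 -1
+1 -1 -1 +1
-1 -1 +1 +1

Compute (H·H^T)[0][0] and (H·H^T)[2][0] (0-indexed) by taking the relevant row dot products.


Row 0 of H: [1, -1, 1, -1].
Row 2 of H: [1, -1, -1, 1].
(H·H^T)[0][0] = Σ_j H[0][j]·H[0][j] = (1)² + (-1)² + (1)² + (-1)² = 1 + 1 + 1 + 1 = 4.
(H·H^T)[2][0] = Σ_j H[2][j]·H[0][j] = (1)·(1) + (-1)·(-1) + (-1)·(1) + (1)·(-1) = 1 + 1 + -1 + -1 = 0.
So rows 2 and 0 are orthogonal; the diagonal entry equals n = 4.

(0,0) entry = 4; (2,0) entry = 0.


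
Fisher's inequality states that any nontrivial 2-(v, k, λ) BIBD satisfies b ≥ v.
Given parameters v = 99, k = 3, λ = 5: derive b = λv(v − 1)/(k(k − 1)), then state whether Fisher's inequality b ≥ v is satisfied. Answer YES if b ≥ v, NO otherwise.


b = λv(v − 1)/(k(k − 1)) = 5·99·98/(3·2) = 48510/6 = 8085.
Compare with v = 99: b ≥ v, so Fisher's inequality holds.

YES


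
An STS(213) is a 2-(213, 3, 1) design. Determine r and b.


An STS(v) is a 2-(v, 3, 1) BIBD: block size k = 3, λ = 1.
Replication: r(k − 1) = λ(v − 1) ⇒ r·2 = 213 − 1 = 212 ⇒ r = 106.
Block count: b = v(v − 1)/6 = 213·212/6 = 45156/6 = 7526.

r = 106, b = 7526.


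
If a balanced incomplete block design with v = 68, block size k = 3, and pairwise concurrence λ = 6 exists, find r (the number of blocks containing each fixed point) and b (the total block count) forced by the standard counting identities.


Any 2-(v, k, λ) BIBD satisfies two necessary conditions:
  (i)  Each point sits in r blocks, and counting incidences through any fixed point gives r(k − 1) = λ(v − 1), so r = λ(v − 1)/(k − 1).
  (ii) Total incidences bk = vr, so b = vr/k.
Step 1: r = λ(v − 1)/(k − 1) = 6·(68 − 1)/(3 − 1) = 6·67/2 = 402/2 = 201.
Step 2: b = vr/k = 68·201/3 = 13668/3 = 4556.
Check integrality: r = 201 ∈ Z ✓, b = 4556 ∈ Z ✓.
(These identities are necessary conditions: they determine r and b for any design with these parameters, but do not by themselves prove that one exists.)

r = 201, b = 4556.


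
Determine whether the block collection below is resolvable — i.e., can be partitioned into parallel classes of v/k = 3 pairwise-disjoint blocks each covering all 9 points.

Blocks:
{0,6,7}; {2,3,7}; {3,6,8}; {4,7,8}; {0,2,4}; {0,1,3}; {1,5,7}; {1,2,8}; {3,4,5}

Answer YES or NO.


v = 9, block size k = 3, number of blocks = 9.
For resolvability, blocks must partition into parallel classes of size v/k = 3.
Total blocks must therefore be a multiple of 3: 9 = 3·3 + 0 ⇒ divisible ✓.
Consider block {2,3,7}. It intersects every other block in the collection, so no parallel class of size 3 can contain it.
Since every block must belong to some parallel class in a resolution, the collection cannot be partitioned into parallel classes.
Resolvable? NO.

NO


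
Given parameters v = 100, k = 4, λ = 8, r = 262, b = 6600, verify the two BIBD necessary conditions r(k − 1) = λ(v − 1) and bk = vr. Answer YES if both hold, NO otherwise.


Condition (i): r(k − 1) = 262·3 = 786; λ(v − 1) = 8·99 = 792. Match? NO.
Condition (ii): bk = 6600·4 = 26400; vr = 100·262 = 26200. Match? NO.
Both conditions hold? NO.

NO


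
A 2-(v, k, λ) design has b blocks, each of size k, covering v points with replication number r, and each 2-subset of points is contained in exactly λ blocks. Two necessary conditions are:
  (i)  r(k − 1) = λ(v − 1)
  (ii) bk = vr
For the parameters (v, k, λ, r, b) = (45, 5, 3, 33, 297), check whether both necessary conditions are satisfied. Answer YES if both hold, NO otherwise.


Condition (i): r(k − 1) = 33·4 = 132; λ(v − 1) = 3·44 = 132. Match? YES.
Condition (ii): bk = 297·5 = 1485; vr = 45·33 = 1485. Match? YES.
Both conditions hold? YES.

YES


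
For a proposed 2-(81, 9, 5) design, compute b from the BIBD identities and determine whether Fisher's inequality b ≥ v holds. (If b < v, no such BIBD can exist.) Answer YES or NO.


b = λv(v − 1)/(k(k − 1)) = 5·81·80/(9·8) = 32400/72 = 450.
Compare with v = 81: b ≥ v, so Fisher's inequality holds.

YES


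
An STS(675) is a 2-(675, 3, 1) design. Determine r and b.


An STS(v) is a 2-(v, 3, 1) BIBD: block size k = 3, λ = 1.
Replication: r(k − 1) = λ(v − 1) ⇒ r·2 = 675 − 1 = 674 ⇒ r = 337.
Block count: bk = vr ⇒ b·3 = 675·337 = 227475 ⇒ b = 75825.
(Check via b = v(v − 1)/6 = 675·674/6 = 454950/6 = 75825.)

r = 337, b = 75825.


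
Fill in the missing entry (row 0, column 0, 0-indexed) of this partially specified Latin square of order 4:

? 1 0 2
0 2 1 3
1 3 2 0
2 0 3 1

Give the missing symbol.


Row 0 contains symbols [0, 1, 2] — missing [3].
Column 0 contains symbols [0, 1, 2] — missing [3].
The missing symbol must appear in both missing sets; intersection = [3].
Therefore the hidden value is 3.

Missing value = 3.


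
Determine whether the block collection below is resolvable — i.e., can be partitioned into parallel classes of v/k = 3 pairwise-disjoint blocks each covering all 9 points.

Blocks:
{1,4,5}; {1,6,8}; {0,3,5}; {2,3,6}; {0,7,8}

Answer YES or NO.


v = 9, block size k = 3, number of blocks = 5.
For resolvability, blocks must partition into parallel classes of size v/k = 3.
Total blocks must therefore be a multiple of 3: 5 = 3·1 + 2 ⇒ not divisible ✗.
Resolvable? NO.

NO


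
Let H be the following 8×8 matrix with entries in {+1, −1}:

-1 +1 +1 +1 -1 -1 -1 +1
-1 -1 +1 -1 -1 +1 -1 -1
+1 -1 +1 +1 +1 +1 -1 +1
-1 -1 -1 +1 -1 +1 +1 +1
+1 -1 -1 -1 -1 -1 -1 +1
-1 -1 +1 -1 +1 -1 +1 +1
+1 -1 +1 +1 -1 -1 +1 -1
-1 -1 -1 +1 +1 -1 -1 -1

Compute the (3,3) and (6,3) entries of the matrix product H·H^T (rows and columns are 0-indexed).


Row 3 of H: [-1, -1, -1, 1, -1, 1, 1, 1].
Row 6 of H: [1, -1, 1, 1, -1, -1, 1, -1].
(H·H^T)[3][3] = Σ_j H[3][j]·H[3][j] = (-1)² + (-1)² + (-1)² + (1)² + (-1)² + (1)² + (1)² + (1)² = 1 + 1 + 1 + 1 + 1 + 1 + 1 + 1 = 8.
(H·H^T)[6][3] = Σ_j H[6][j]·H[3][j] = (1)·(-1) + (-1)·(-1) + (1)·(-1) + (1)·(1) + (-1)·(-1) + (-1)·(1) + (1)·(1) + (-1)·(1) = -1 + 1 + -1 + 1 + 1 + -1 + 1 + -1 = 0.
So rows 6 and 3 are orthogonal; the diagonal entry equals n = 8.

(3,3) entry = 8; (6,3) entry = 0.


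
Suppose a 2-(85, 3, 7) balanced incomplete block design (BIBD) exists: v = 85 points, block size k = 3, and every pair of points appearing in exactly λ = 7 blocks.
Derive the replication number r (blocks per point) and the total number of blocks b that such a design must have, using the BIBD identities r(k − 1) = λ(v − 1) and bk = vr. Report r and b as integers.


Any 2-(v, k, λ) BIBD satisfies two necessary conditions:
  (i)  Each point sits in r blocks, and counting incidences through any fixed point gives r(k − 1) = λ(v − 1), so r = λ(v − 1)/(k − 1).
  (ii) Total incidences bk = vr, so b = vr/k.
Step 1: r = λ(v − 1)/(k − 1) = 7·(85 − 1)/(3 − 1) = 7·84/2 = 588/2 = 294.
Step 2: b = vr/k = 85·294/3 = 24990/3 = 8330.
Check integrality: r = 294 ∈ Z ✓, b = 8330 ∈ Z ✓.
(These identities are necessary conditions: they determine r and b for any design with these parameters, but do not by themselves prove that one exists.)

r = 294, b = 8330.


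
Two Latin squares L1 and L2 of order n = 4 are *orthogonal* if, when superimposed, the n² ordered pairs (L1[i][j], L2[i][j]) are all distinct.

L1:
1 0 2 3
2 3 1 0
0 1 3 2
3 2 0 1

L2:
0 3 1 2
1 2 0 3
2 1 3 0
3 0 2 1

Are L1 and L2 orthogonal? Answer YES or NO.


Form the n² = 16 superimposed pairs (L1[i][j], L2[i][j]), row by row (rows and columns indexed from 0):
row 0: (1,0) (0,3) (2,1) (3,2)
row 1: (2,1) (3,2) (1,0) (0,3)
row 2: (0,2) (1,1) (3,3) (2,0)
row 3: (3,3) (2,0) (0,2) (1,1)
Orthogonality requires all 16 pairs distinct.
But the pair (2,1) repeats: cell (0,2) has L1 = 2, L2 = 1, and cell (1,0) has L1 = 2, L2 = 1.
A repeated pair means some other pair never occurs (only 8 distinct pairs out of 16), so the squares are not orthogonal.
Conclusion: NO.

NO


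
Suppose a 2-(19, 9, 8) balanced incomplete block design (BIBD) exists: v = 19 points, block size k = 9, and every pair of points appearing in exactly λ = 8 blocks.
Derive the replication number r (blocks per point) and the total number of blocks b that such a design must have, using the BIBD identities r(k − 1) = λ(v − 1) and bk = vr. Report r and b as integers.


Any 2-(v, k, λ) BIBD satisfies two necessary conditions:
  (i)  Each point sits in r blocks, and counting incidences through any fixed point gives r(k − 1) = λ(v − 1), so r = λ(v − 1)/(k − 1).
  (ii) Total incidences bk = vr, so b = vr/k.
Step 1: r = λ(v − 1)/(k − 1) = 8·(19 − 1)/(9 − 1) = 8·18/8 = 144/8 = 18.
Step 2: b = vr/k = 19·18/9 = 342/9 = 38.
Check integrality: r = 18 ∈ Z ✓, b = 38 ∈ Z ✓.
(These identities are necessary conditions: they determine r and b for any design with these parameters, but do not by themselves prove that one exists.)

r = 18, b = 38.


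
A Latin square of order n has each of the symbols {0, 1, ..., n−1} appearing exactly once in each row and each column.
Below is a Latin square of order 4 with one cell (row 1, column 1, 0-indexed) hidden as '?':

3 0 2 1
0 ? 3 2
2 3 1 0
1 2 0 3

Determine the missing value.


Row 1 contains symbols [0, 2, 3] — missing [1].
Column 1 contains symbols [0, 2, 3] — missing [1].
The missing symbol must appear in both missing sets; intersection = [1].
Therefore the hidden value is 1.

Missing value = 1.


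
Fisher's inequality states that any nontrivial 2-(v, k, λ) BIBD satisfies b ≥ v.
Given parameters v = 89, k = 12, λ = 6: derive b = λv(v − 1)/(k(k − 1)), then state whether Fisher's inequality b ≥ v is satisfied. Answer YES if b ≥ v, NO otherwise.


r = λ(v − 1)/(k − 1) = 6·88/11 = 48.
b = vr/k = 89·48/12 = 356.
Fisher's inequality: b ≥ v ⇔ 356 ≥ 89? YES.

YES


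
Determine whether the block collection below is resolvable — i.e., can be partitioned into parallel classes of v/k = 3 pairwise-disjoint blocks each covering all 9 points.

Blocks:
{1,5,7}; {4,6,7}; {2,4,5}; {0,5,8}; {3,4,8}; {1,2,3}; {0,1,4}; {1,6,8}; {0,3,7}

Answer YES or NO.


v = 9, block size k = 3, number of blocks = 9.
For resolvability, blocks must partition into parallel classes of size v/k = 3.
Total blocks must therefore be a multiple of 3: 9 = 3·3 + 0 ⇒ divisible ✓.
Consider block {1,5,7}. The only other block(s) in the collection disjoint from it are {3,4,8} — just 1 block(s). Any parallel class containing {1,5,7} would need 2 other blocks each disjoint from it, so no parallel class of size 3 can contain {1,5,7}.
Since every block must belong to some parallel class in a resolution, the collection cannot be partitioned into parallel classes.
Resolvable? NO.

NO


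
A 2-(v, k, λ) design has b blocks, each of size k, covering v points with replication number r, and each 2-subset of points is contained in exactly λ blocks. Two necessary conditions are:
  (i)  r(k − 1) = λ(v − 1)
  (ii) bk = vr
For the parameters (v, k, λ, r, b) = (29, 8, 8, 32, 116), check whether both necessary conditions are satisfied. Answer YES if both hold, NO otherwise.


Condition (i): r(k − 1) = 32·7 = 224; λ(v − 1) = 8·28 = 224. Match? YES.
Condition (ii): bk = 116·8 = 928; vr = 29·32 = 928. Match? YES.
Both conditions hold? YES.

YES


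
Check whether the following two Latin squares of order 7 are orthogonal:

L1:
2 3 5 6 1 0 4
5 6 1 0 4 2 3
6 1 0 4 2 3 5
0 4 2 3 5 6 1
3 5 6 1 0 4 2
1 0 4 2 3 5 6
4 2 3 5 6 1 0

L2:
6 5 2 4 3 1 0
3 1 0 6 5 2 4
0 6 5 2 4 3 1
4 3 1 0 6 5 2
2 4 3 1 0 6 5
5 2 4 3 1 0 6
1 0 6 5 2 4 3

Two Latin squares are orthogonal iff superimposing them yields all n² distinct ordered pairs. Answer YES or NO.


Form the n² = 49 superimposed pairs (L1[i][j], L2[i][j]), row by row (rows and columns indexed from 0):
row 0: (2,6) (3,5) (5,2) (6,4) (1,3) (0,1) (4,0)
row 1: (5,3) (6,1) (1,0) (0,6) (4,5) (2,2) (3,4)
row 2: (6,0) (1,6) (0,5) (4,2) (2,4) (3,3) (5,1)
row 3: (0,4) (4,3) (2,1) (3,0) (5,6) (6,5) (1,2)
row 4: (3,2) (5,4) (6,3) (1,1) (0,0) (4,6) (2,5)
row 5: (1,5) (0,2) (4,4) (2,3) (3,1) (5,0) (6,6)
row 6: (4,1) (2,0) (3,6) (5,5) (6,2) (1,4) (0,3)
Orthogonality requires all 49 pairs distinct.
Check by first coordinate: for each symbol s of L1, list the L2 entries in the n cells where L1 = s; they must all differ.
  L1 = 0: L2 entries (in reading order) 1, 6, 5, 4, 0, 2, 3 — all 7 distinct ✓
  L1 = 1: L2 entries (in reading order) 3, 0, 6, 2, 1, 5, 4 — all 7 distinct ✓
  L1 = 2: L2 entries (in reading order) 6, 2, 4, 1, 5, 3, 0 — all 7 distinct ✓
  L1 = 3: L2 entries (in reading order) 5, 4, 3, 0, 2, 1, 6 — all 7 distinct ✓
  L1 = 4: L2 entries (in reading order) 0, 5, 2, 3, 6, 4, 1 — all 7 distinct ✓
  L1 = 5: L2 entries (in reading order) 2, 3, 1, 6, 4, 0, 5 — all 7 distinct ✓
  L1 = 6: L2 entries (in reading order) 4, 1, 0, 5, 3, 6, 2 — all 7 distinct ✓
Every symbol of L1 meets every symbol of L2 exactly once, so all 49 pairs are distinct (49 of 49).
Conclusion: YES.

YES


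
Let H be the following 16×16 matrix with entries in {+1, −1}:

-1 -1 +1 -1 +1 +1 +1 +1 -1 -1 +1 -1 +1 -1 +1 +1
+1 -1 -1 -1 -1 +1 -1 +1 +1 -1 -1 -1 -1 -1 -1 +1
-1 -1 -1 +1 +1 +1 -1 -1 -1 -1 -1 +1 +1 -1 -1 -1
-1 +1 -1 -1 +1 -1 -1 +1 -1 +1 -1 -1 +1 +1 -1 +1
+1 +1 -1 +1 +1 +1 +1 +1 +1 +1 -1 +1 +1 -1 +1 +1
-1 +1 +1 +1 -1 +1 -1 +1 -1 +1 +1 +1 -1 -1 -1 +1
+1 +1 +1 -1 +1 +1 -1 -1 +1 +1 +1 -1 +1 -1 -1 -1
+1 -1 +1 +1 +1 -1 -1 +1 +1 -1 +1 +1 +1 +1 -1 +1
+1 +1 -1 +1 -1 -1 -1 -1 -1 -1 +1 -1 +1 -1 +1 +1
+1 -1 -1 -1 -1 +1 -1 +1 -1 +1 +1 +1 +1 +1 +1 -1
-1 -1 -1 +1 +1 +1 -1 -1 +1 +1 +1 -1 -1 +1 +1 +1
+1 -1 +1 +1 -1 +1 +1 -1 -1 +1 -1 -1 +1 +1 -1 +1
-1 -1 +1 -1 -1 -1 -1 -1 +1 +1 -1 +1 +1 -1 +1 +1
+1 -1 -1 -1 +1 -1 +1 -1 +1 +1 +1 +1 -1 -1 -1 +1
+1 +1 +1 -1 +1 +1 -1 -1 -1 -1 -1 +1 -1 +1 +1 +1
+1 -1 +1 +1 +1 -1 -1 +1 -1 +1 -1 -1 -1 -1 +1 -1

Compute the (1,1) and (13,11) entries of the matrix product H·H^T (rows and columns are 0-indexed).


Row 1 of H: [1, -1, -1, -1, -1, 1, -1, 1, 1, -1, -1, -1, -1, -1, -1, 1].
Row 11 of H: [1, -1, 1, 1, -1, 1, 1, -1, -1, 1, -1, -1, 1, 1, -1, 1].
Row 13 of H: [1, -1, -1, -1, 1, -1, 1, -1, 1, 1, 1, 1, -1, -1, -1, 1].
(H·H^T)[1][1] = Σ_j H[1][j]·H[1][j] = (1)² + (-1)² + (-1)² + (-1)² + (-1)² + (1)² + (-1)² + (1)² + (1)² + (-1)² + (-1)² + (-1)² + (-1)² + (-1)² + (-1)² + (1)² = 1 + 1 + 1 + 1 + 1 + 1 + 1 + 1 + 1 + 1 + 1 + 1 + 1 + 1 + 1 + 1 = 16.
(H·H^T)[13][11] = Σ_j H[13][j]·H[11][j] = (1)·(1) + (-1)·(-1) + (-1)·(1) + (-1)·(1) + (1)·(-1) + (-1)·(1) + (1)·(1) + (-1)·(-1) + (1)·(-1) + (1)·(1) + (1)·(-1) + (1)·(-1) + (-1)·(1) + (-1)·(1) + (-1)·(-1) + (1)·(1) = 1 + 1 + -1 + -1 + -1 + -1 + 1 + 1 + -1 + 1 + -1 + -1 + -1 + -1 + 1 + 1 = -2.
Rows 13 and 11 are not orthogonal (dot product = -2 ≠ 0), so H is not a Hadamard matrix.

(1,1) entry = 16; (13,11) entry = -2.


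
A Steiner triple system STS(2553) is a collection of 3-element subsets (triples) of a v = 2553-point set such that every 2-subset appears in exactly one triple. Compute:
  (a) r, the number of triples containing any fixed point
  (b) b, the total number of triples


An STS(v) is a 2-(v, 3, 1) BIBD: block size k = 3, λ = 1.
Replication: r(k − 1) = λ(v − 1) ⇒ r·2 = 2553 − 1 = 2552 ⇒ r = 1276.
Block count: b = v(v − 1)/6 = 2553·2552/6 = 6515256/6 = 1085876.

r = 1276, b = 1085876.


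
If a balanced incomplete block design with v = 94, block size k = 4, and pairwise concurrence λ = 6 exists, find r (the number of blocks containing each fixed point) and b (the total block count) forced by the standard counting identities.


Any 2-(v, k, λ) BIBD satisfies two necessary conditions:
  (i)  Each point sits in r blocks, and counting incidences through any fixed point gives r(k − 1) = λ(v − 1), so r = λ(v − 1)/(k − 1).
  (ii) Total incidences bk = vr, so b = vr/k.
Step 1: r = λ(v − 1)/(k − 1) = 6·(94 − 1)/(4 − 1) = 6·93/3 = 558/3 = 186.
Step 2: b = vr/k = 94·186/4 = 17484/4 = 4371.
Check integrality: r = 186 ∈ Z ✓, b = 4371 ∈ Z ✓.
(These identities are necessary conditions: they determine r and b for any design with these parameters, but do not by themselves prove that one exists.)

r = 186, b = 4371.


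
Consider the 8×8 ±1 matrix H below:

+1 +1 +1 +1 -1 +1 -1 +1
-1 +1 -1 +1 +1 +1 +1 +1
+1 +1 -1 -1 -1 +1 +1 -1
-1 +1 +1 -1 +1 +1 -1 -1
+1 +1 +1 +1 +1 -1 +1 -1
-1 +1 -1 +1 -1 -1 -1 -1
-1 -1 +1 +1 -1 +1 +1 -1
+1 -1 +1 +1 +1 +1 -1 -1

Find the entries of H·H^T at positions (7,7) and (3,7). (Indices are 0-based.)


Row 3 of H: [-1, 1, 1, -1, 1, 1, -1, -1].
Row 7 of H: [1, -1, 1, 1, 1, 1, -1, -1].
(H·H^T)[7][7] = Σ_j H[7][j]·H[7][j] = (1)² + (-1)² + (1)² + (1)² + (1)² + (1)² + (-1)² + (-1)² = 1 + 1 + 1 + 1 + 1 + 1 + 1 + 1 = 8.
(H·H^T)[3][7] = Σ_j H[3][j]·H[7][j] = (-1)·(1) + (1)·(-1) + (1)·(1) + (-1)·(1) + (1)·(1) + (1)·(1) + (-1)·(-1) + (-1)·(-1) = -1 + -1 + 1 + -1 + 1 + 1 + 1 + 1 = 2.
Rows 3 and 7 are not orthogonal (dot product = 2 ≠ 0), so H is not a Hadamard matrix.

(7,7) entry = 8; (3,7) entry = 2.


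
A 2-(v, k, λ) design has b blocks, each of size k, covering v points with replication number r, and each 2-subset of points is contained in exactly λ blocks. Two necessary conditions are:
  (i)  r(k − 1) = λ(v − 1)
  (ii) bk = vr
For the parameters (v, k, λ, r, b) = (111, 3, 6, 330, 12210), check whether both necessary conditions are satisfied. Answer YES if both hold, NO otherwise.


Condition (i): r(k − 1) = 330·2 = 660; λ(v − 1) = 6·110 = 660. Match? YES.
Condition (ii): bk = 12210·3 = 36630; vr = 111·330 = 36630. Match? YES.
Both conditions hold? YES.

YES


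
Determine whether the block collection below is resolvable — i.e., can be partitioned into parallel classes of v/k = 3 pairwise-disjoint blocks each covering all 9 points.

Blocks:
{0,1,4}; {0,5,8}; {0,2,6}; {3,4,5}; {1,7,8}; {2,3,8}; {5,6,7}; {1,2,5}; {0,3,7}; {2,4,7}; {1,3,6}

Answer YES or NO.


v = 9, block size k = 3, number of blocks = 11.
For resolvability, blocks must partition into parallel classes of size v/k = 3.
Total blocks must therefore be a multiple of 3: 11 = 3·3 + 2 ⇒ not divisible ✗.
Resolvable? NO.

NO


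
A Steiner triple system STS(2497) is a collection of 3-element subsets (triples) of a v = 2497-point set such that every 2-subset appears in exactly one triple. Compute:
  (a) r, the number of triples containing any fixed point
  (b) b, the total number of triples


An STS(v) is a 2-(v, 3, 1) BIBD: block size k = 3, λ = 1.
Replication: r(k − 1) = λ(v − 1) ⇒ r·2 = 2497 − 1 = 2496 ⇒ r = 1248.
Block count: b = v(v − 1)/6 = 2497·2496/6 = 6232512/6 = 1038752.
(Check via bk = vr: 1038752·3 = 3116256 = 2497·1248 = 3116256 ✓.)

r = 1248, b = 1038752.


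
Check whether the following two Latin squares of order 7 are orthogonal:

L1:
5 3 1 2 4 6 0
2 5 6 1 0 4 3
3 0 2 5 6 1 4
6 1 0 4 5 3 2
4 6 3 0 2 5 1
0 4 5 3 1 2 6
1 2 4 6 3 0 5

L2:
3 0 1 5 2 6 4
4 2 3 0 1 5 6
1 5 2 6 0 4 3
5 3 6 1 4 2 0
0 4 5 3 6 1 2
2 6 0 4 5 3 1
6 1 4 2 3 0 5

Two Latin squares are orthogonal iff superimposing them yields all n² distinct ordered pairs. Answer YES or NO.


Form the n² = 49 superimposed pairs (L1[i][j], L2[i][j]), row by row (rows and columns indexed from 0):
row 0: (5,3) (3,0) (1,1) (2,5) (4,2) (6,6) (0,4)
row 1: (2,4) (5,2) (6,3) (1,0) (0,1) (4,5) (3,6)
row 2: (3,1) (0,5) (2,2) (5,6) (6,0) (1,4) (4,3)
row 3: (6,5) (1,3) (0,6) (4,1) (5,4) (3,2) (2,0)
row 4: (4,0) (6,4) (3,5) (0,3) (2,6) (5,1) (1,2)
row 5: (0,2) (4,6) (5,0) (3,4) (1,5) (2,3) (6,1)
row 6: (1,6) (2,1) (4,4) (6,2) (3,3) (0,0) (5,5)
Orthogonality requires all 49 pairs distinct.
Check by first coordinate: for each symbol s of L1, list the L2 entries in the n cells where L1 = s; they must all differ.
  L1 = 0: L2 entries (in reading order) 4, 1, 5, 6, 3, 2, 0 — all 7 distinct ✓
  L1 = 1: L2 entries (in reading order) 1, 0, 4, 3, 2, 5, 6 — all 7 distinct ✓
  L1 = 2: L2 entries (in reading order) 5, 4, 2, 0, 6, 3, 1 — all 7 distinct ✓
  L1 = 3: L2 entries (in reading order) 0, 6, 1, 2, 5, 4, 3 — all 7 distinct ✓
  L1 = 4: L2 entries (in reading order) 2, 5, 3, 1, 0, 6, 4 — all 7 distinct ✓
  L1 = 5: L2 entries (in reading order) 3, 2, 6, 4, 1, 0, 5 — all 7 distinct ✓
  L1 = 6: L2 entries (in reading order) 6, 3, 0, 5, 4, 1, 2 — all 7 distinct ✓
Every symbol of L1 meets every symbol of L2 exactly once, so all 49 pairs are distinct (49 of 49).
Conclusion: YES.

YES


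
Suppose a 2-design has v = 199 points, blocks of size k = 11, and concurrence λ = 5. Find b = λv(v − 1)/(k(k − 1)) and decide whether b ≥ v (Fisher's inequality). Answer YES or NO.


r = λ(v − 1)/(k − 1) = 5·198/10 = 99.
b = vr/k = 199·99/11 = 1791.
Fisher's inequality: b ≥ v ⇔ 1791 ≥ 199? YES.

YES


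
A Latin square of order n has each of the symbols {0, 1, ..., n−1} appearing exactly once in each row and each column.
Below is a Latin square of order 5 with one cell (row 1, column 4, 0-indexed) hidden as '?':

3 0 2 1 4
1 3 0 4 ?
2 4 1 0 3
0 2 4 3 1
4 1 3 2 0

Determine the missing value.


Row 1 contains symbols [0, 1, 3, 4] — missing [2].
Column 4 contains symbols [0, 1, 3, 4] — missing [2].
The missing symbol must appear in both missing sets; intersection = [2].
Therefore the hidden value is 2.

Missing value = 2.
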